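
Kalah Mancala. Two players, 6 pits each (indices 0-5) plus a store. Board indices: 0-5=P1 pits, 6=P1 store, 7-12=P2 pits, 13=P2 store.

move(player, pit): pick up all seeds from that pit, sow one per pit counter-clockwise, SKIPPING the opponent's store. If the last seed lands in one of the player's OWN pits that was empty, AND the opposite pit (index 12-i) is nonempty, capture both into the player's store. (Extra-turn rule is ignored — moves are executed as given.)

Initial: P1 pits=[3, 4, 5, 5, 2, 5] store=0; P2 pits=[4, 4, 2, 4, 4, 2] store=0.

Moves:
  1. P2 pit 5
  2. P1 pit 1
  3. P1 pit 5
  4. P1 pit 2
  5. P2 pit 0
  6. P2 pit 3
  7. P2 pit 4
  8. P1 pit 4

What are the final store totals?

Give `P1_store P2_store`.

Answer: 3 4

Derivation:
Move 1: P2 pit5 -> P1=[4,4,5,5,2,5](0) P2=[4,4,2,4,4,0](1)
Move 2: P1 pit1 -> P1=[4,0,6,6,3,6](0) P2=[4,4,2,4,4,0](1)
Move 3: P1 pit5 -> P1=[4,0,6,6,3,0](1) P2=[5,5,3,5,5,0](1)
Move 4: P1 pit2 -> P1=[4,0,0,7,4,1](2) P2=[6,6,3,5,5,0](1)
Move 5: P2 pit0 -> P1=[4,0,0,7,4,1](2) P2=[0,7,4,6,6,1](2)
Move 6: P2 pit3 -> P1=[5,1,1,7,4,1](2) P2=[0,7,4,0,7,2](3)
Move 7: P2 pit4 -> P1=[6,2,2,8,5,1](2) P2=[0,7,4,0,0,3](4)
Move 8: P1 pit4 -> P1=[6,2,2,8,0,2](3) P2=[1,8,5,0,0,3](4)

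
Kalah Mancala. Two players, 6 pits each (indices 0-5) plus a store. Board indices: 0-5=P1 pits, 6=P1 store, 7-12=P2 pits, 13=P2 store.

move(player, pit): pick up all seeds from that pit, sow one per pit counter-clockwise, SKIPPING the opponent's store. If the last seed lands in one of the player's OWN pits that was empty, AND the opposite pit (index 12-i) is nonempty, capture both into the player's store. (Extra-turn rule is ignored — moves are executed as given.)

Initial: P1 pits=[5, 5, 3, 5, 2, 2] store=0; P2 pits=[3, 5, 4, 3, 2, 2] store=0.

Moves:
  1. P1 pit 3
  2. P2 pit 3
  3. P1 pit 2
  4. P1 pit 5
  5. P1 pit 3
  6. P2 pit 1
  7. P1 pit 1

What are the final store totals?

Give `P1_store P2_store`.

Answer: 3 2

Derivation:
Move 1: P1 pit3 -> P1=[5,5,3,0,3,3](1) P2=[4,6,4,3,2,2](0)
Move 2: P2 pit3 -> P1=[5,5,3,0,3,3](1) P2=[4,6,4,0,3,3](1)
Move 3: P1 pit2 -> P1=[5,5,0,1,4,4](1) P2=[4,6,4,0,3,3](1)
Move 4: P1 pit5 -> P1=[5,5,0,1,4,0](2) P2=[5,7,5,0,3,3](1)
Move 5: P1 pit3 -> P1=[5,5,0,0,5,0](2) P2=[5,7,5,0,3,3](1)
Move 6: P2 pit1 -> P1=[6,6,0,0,5,0](2) P2=[5,0,6,1,4,4](2)
Move 7: P1 pit1 -> P1=[6,0,1,1,6,1](3) P2=[6,0,6,1,4,4](2)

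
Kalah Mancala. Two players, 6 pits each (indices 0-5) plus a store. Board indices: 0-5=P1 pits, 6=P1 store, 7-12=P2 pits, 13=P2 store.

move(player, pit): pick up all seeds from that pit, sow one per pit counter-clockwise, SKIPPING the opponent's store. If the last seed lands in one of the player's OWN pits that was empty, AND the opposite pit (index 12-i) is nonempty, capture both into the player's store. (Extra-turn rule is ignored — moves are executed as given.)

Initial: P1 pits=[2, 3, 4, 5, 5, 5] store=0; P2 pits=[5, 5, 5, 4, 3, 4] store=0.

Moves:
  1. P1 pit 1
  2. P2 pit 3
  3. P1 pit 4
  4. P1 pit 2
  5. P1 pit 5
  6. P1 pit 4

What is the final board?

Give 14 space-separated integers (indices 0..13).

Answer: 3 0 0 7 0 0 12 0 7 7 2 5 6 1

Derivation:
Move 1: P1 pit1 -> P1=[2,0,5,6,6,5](0) P2=[5,5,5,4,3,4](0)
Move 2: P2 pit3 -> P1=[3,0,5,6,6,5](0) P2=[5,5,5,0,4,5](1)
Move 3: P1 pit4 -> P1=[3,0,5,6,0,6](1) P2=[6,6,6,1,4,5](1)
Move 4: P1 pit2 -> P1=[3,0,0,7,1,7](2) P2=[7,6,6,1,4,5](1)
Move 5: P1 pit5 -> P1=[3,0,0,7,1,0](3) P2=[8,7,7,2,5,6](1)
Move 6: P1 pit4 -> P1=[3,0,0,7,0,0](12) P2=[0,7,7,2,5,6](1)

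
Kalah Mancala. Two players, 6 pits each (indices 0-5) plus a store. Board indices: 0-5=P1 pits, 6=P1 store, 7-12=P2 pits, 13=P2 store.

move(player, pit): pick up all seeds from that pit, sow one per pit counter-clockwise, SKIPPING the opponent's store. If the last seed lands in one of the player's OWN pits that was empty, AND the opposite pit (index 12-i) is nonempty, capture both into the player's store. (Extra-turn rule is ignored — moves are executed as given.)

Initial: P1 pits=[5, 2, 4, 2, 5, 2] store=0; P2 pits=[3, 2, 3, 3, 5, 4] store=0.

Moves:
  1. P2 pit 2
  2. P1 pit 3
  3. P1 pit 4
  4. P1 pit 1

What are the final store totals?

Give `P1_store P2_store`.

Answer: 3 0

Derivation:
Move 1: P2 pit2 -> P1=[5,2,4,2,5,2](0) P2=[3,2,0,4,6,5](0)
Move 2: P1 pit3 -> P1=[5,2,4,0,6,3](0) P2=[3,2,0,4,6,5](0)
Move 3: P1 pit4 -> P1=[5,2,4,0,0,4](1) P2=[4,3,1,5,6,5](0)
Move 4: P1 pit1 -> P1=[5,0,5,0,0,4](3) P2=[4,3,0,5,6,5](0)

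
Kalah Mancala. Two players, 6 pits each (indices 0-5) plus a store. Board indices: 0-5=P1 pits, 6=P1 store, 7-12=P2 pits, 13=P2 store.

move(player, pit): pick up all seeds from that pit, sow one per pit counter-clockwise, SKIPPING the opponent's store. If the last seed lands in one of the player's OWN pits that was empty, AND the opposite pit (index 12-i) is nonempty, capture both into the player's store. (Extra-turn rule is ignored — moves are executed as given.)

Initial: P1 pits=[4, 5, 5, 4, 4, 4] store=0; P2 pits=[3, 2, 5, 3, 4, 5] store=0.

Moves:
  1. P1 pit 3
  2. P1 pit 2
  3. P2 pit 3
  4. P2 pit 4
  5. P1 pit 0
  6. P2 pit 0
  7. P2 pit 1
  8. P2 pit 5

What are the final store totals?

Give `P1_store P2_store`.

Answer: 2 12

Derivation:
Move 1: P1 pit3 -> P1=[4,5,5,0,5,5](1) P2=[4,2,5,3,4,5](0)
Move 2: P1 pit2 -> P1=[4,5,0,1,6,6](2) P2=[5,2,5,3,4,5](0)
Move 3: P2 pit3 -> P1=[4,5,0,1,6,6](2) P2=[5,2,5,0,5,6](1)
Move 4: P2 pit4 -> P1=[5,6,1,1,6,6](2) P2=[5,2,5,0,0,7](2)
Move 5: P1 pit0 -> P1=[0,7,2,2,7,7](2) P2=[5,2,5,0,0,7](2)
Move 6: P2 pit0 -> P1=[0,7,2,2,7,7](2) P2=[0,3,6,1,1,8](2)
Move 7: P2 pit1 -> P1=[0,7,2,2,7,7](2) P2=[0,0,7,2,2,8](2)
Move 8: P2 pit5 -> P1=[1,8,3,3,8,0](2) P2=[0,0,7,2,2,0](12)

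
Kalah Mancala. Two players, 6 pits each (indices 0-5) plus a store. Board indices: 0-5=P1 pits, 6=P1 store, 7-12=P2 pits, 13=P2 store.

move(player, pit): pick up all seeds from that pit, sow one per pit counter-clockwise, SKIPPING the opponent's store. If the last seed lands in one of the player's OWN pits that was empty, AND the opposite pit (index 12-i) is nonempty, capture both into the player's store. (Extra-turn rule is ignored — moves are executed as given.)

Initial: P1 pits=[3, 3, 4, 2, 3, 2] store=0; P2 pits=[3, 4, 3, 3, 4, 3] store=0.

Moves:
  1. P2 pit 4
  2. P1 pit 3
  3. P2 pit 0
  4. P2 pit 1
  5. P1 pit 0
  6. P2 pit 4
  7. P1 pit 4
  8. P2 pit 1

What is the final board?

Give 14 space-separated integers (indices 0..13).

Answer: 0 5 5 1 0 4 1 1 0 7 5 0 6 2

Derivation:
Move 1: P2 pit4 -> P1=[4,4,4,2,3,2](0) P2=[3,4,3,3,0,4](1)
Move 2: P1 pit3 -> P1=[4,4,4,0,4,3](0) P2=[3,4,3,3,0,4](1)
Move 3: P2 pit0 -> P1=[4,4,4,0,4,3](0) P2=[0,5,4,4,0,4](1)
Move 4: P2 pit1 -> P1=[4,4,4,0,4,3](0) P2=[0,0,5,5,1,5](2)
Move 5: P1 pit0 -> P1=[0,5,5,1,5,3](0) P2=[0,0,5,5,1,5](2)
Move 6: P2 pit4 -> P1=[0,5,5,1,5,3](0) P2=[0,0,5,5,0,6](2)
Move 7: P1 pit4 -> P1=[0,5,5,1,0,4](1) P2=[1,1,6,5,0,6](2)
Move 8: P2 pit1 -> P1=[0,5,5,1,0,4](1) P2=[1,0,7,5,0,6](2)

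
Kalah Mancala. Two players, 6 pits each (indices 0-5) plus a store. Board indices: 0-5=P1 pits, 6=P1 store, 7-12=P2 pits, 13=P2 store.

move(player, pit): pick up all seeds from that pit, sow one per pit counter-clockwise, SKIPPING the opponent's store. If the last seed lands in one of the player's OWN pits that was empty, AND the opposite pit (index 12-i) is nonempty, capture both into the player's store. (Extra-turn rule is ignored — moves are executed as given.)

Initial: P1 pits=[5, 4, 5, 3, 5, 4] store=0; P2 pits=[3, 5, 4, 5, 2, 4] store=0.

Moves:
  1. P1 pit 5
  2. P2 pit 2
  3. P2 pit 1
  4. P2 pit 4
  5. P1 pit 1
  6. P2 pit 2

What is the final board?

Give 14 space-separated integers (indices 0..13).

Move 1: P1 pit5 -> P1=[5,4,5,3,5,0](1) P2=[4,6,5,5,2,4](0)
Move 2: P2 pit2 -> P1=[6,4,5,3,5,0](1) P2=[4,6,0,6,3,5](1)
Move 3: P2 pit1 -> P1=[7,4,5,3,5,0](1) P2=[4,0,1,7,4,6](2)
Move 4: P2 pit4 -> P1=[8,5,5,3,5,0](1) P2=[4,0,1,7,0,7](3)
Move 5: P1 pit1 -> P1=[8,0,6,4,6,1](2) P2=[4,0,1,7,0,7](3)
Move 6: P2 pit2 -> P1=[8,0,6,4,6,1](2) P2=[4,0,0,8,0,7](3)

Answer: 8 0 6 4 6 1 2 4 0 0 8 0 7 3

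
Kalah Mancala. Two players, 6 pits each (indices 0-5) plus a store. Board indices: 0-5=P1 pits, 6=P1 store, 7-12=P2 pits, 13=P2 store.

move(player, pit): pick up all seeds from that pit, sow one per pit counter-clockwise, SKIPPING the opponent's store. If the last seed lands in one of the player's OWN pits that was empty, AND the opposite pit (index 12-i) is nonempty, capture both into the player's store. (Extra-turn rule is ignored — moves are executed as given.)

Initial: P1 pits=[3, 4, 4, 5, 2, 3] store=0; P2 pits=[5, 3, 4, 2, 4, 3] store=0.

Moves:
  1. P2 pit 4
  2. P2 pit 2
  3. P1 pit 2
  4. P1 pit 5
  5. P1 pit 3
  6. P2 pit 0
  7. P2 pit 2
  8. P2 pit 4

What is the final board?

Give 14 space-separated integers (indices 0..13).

Answer: 6 5 0 0 4 1 3 0 6 0 5 0 8 4

Derivation:
Move 1: P2 pit4 -> P1=[4,5,4,5,2,3](0) P2=[5,3,4,2,0,4](1)
Move 2: P2 pit2 -> P1=[4,5,4,5,2,3](0) P2=[5,3,0,3,1,5](2)
Move 3: P1 pit2 -> P1=[4,5,0,6,3,4](1) P2=[5,3,0,3,1,5](2)
Move 4: P1 pit5 -> P1=[4,5,0,6,3,0](2) P2=[6,4,1,3,1,5](2)
Move 5: P1 pit3 -> P1=[4,5,0,0,4,1](3) P2=[7,5,2,3,1,5](2)
Move 6: P2 pit0 -> P1=[5,5,0,0,4,1](3) P2=[0,6,3,4,2,6](3)
Move 7: P2 pit2 -> P1=[5,5,0,0,4,1](3) P2=[0,6,0,5,3,7](3)
Move 8: P2 pit4 -> P1=[6,5,0,0,4,1](3) P2=[0,6,0,5,0,8](4)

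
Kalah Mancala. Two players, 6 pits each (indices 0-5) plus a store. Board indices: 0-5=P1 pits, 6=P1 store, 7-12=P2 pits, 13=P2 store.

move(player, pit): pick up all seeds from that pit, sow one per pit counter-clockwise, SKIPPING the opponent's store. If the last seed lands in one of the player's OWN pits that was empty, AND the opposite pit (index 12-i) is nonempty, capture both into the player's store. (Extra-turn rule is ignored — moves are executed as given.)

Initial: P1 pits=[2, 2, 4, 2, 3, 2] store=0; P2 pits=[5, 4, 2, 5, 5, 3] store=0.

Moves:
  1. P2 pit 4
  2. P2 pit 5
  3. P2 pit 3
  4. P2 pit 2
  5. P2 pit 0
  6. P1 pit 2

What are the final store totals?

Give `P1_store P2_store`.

Answer: 1 3

Derivation:
Move 1: P2 pit4 -> P1=[3,3,5,2,3,2](0) P2=[5,4,2,5,0,4](1)
Move 2: P2 pit5 -> P1=[4,4,6,2,3,2](0) P2=[5,4,2,5,0,0](2)
Move 3: P2 pit3 -> P1=[5,5,6,2,3,2](0) P2=[5,4,2,0,1,1](3)
Move 4: P2 pit2 -> P1=[5,5,6,2,3,2](0) P2=[5,4,0,1,2,1](3)
Move 5: P2 pit0 -> P1=[5,5,6,2,3,2](0) P2=[0,5,1,2,3,2](3)
Move 6: P1 pit2 -> P1=[5,5,0,3,4,3](1) P2=[1,6,1,2,3,2](3)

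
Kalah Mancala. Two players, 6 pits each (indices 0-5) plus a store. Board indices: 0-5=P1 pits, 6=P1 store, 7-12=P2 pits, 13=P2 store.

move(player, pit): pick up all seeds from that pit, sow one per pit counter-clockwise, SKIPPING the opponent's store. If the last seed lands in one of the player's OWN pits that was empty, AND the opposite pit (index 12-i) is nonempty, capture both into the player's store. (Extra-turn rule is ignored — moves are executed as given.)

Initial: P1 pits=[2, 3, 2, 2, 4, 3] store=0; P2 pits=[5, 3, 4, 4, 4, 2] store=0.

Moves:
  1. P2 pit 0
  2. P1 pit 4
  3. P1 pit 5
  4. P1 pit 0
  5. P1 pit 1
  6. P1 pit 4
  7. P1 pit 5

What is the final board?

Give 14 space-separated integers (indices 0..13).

Move 1: P2 pit0 -> P1=[2,3,2,2,4,3](0) P2=[0,4,5,5,5,3](0)
Move 2: P1 pit4 -> P1=[2,3,2,2,0,4](1) P2=[1,5,5,5,5,3](0)
Move 3: P1 pit5 -> P1=[2,3,2,2,0,0](2) P2=[2,6,6,5,5,3](0)
Move 4: P1 pit0 -> P1=[0,4,3,2,0,0](2) P2=[2,6,6,5,5,3](0)
Move 5: P1 pit1 -> P1=[0,0,4,3,1,0](5) P2=[0,6,6,5,5,3](0)
Move 6: P1 pit4 -> P1=[0,0,4,3,0,1](5) P2=[0,6,6,5,5,3](0)
Move 7: P1 pit5 -> P1=[0,0,4,3,0,0](6) P2=[0,6,6,5,5,3](0)

Answer: 0 0 4 3 0 0 6 0 6 6 5 5 3 0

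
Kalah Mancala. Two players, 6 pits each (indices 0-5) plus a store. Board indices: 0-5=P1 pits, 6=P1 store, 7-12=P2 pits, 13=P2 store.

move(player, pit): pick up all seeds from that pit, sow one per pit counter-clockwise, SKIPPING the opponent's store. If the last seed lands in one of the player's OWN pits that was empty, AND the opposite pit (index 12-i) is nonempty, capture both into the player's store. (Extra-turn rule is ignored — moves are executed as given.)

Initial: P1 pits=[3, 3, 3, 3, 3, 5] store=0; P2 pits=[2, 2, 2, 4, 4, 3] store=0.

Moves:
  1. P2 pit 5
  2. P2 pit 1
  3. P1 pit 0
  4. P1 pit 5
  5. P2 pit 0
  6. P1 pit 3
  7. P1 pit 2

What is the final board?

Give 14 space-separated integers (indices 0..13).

Move 1: P2 pit5 -> P1=[4,4,3,3,3,5](0) P2=[2,2,2,4,4,0](1)
Move 2: P2 pit1 -> P1=[4,4,3,3,3,5](0) P2=[2,0,3,5,4,0](1)
Move 3: P1 pit0 -> P1=[0,5,4,4,4,5](0) P2=[2,0,3,5,4,0](1)
Move 4: P1 pit5 -> P1=[0,5,4,4,4,0](1) P2=[3,1,4,6,4,0](1)
Move 5: P2 pit0 -> P1=[0,5,4,4,4,0](1) P2=[0,2,5,7,4,0](1)
Move 6: P1 pit3 -> P1=[0,5,4,0,5,1](2) P2=[1,2,5,7,4,0](1)
Move 7: P1 pit2 -> P1=[0,5,0,1,6,2](3) P2=[1,2,5,7,4,0](1)

Answer: 0 5 0 1 6 2 3 1 2 5 7 4 0 1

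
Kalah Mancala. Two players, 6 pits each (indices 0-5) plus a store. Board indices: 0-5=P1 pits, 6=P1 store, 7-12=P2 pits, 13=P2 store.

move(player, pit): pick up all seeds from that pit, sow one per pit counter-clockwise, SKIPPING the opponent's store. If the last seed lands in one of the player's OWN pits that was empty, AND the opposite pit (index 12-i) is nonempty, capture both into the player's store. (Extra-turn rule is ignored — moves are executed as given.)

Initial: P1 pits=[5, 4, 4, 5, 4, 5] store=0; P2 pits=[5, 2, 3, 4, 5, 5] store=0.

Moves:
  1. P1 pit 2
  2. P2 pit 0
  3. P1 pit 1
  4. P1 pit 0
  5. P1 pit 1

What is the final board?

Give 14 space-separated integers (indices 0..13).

Move 1: P1 pit2 -> P1=[5,4,0,6,5,6](1) P2=[5,2,3,4,5,5](0)
Move 2: P2 pit0 -> P1=[5,4,0,6,5,6](1) P2=[0,3,4,5,6,6](0)
Move 3: P1 pit1 -> P1=[5,0,1,7,6,7](1) P2=[0,3,4,5,6,6](0)
Move 4: P1 pit0 -> P1=[0,1,2,8,7,8](1) P2=[0,3,4,5,6,6](0)
Move 5: P1 pit1 -> P1=[0,0,3,8,7,8](1) P2=[0,3,4,5,6,6](0)

Answer: 0 0 3 8 7 8 1 0 3 4 5 6 6 0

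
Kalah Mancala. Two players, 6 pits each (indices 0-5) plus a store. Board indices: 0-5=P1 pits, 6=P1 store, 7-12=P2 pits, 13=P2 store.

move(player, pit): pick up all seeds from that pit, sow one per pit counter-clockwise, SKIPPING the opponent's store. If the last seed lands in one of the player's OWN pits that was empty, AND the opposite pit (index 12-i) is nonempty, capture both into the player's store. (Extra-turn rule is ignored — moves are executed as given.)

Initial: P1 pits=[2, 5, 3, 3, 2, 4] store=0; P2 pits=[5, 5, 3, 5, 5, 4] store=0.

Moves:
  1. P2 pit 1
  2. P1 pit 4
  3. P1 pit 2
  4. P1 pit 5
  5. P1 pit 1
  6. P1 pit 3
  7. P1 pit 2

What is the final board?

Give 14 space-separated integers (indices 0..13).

Answer: 2 0 0 0 3 2 10 7 2 0 7 7 5 1

Derivation:
Move 1: P2 pit1 -> P1=[2,5,3,3,2,4](0) P2=[5,0,4,6,6,5](1)
Move 2: P1 pit4 -> P1=[2,5,3,3,0,5](1) P2=[5,0,4,6,6,5](1)
Move 3: P1 pit2 -> P1=[2,5,0,4,1,6](1) P2=[5,0,4,6,6,5](1)
Move 4: P1 pit5 -> P1=[2,5,0,4,1,0](2) P2=[6,1,5,7,7,5](1)
Move 5: P1 pit1 -> P1=[2,0,1,5,2,1](3) P2=[6,1,5,7,7,5](1)
Move 6: P1 pit3 -> P1=[2,0,1,0,3,2](4) P2=[7,2,5,7,7,5](1)
Move 7: P1 pit2 -> P1=[2,0,0,0,3,2](10) P2=[7,2,0,7,7,5](1)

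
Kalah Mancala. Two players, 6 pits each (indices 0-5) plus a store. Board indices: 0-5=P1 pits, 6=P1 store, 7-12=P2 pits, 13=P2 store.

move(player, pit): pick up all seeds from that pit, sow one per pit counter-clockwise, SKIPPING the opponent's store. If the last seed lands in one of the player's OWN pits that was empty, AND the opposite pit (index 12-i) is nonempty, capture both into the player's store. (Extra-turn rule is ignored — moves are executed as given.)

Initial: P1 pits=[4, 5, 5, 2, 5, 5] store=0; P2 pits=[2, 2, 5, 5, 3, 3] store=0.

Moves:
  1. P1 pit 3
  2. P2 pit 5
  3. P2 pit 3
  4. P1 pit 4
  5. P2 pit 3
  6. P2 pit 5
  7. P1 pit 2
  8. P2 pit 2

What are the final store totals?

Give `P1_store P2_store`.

Answer: 2 4

Derivation:
Move 1: P1 pit3 -> P1=[4,5,5,0,6,6](0) P2=[2,2,5,5,3,3](0)
Move 2: P2 pit5 -> P1=[5,6,5,0,6,6](0) P2=[2,2,5,5,3,0](1)
Move 3: P2 pit3 -> P1=[6,7,5,0,6,6](0) P2=[2,2,5,0,4,1](2)
Move 4: P1 pit4 -> P1=[6,7,5,0,0,7](1) P2=[3,3,6,1,4,1](2)
Move 5: P2 pit3 -> P1=[6,7,5,0,0,7](1) P2=[3,3,6,0,5,1](2)
Move 6: P2 pit5 -> P1=[6,7,5,0,0,7](1) P2=[3,3,6,0,5,0](3)
Move 7: P1 pit2 -> P1=[6,7,0,1,1,8](2) P2=[4,3,6,0,5,0](3)
Move 8: P2 pit2 -> P1=[7,8,0,1,1,8](2) P2=[4,3,0,1,6,1](4)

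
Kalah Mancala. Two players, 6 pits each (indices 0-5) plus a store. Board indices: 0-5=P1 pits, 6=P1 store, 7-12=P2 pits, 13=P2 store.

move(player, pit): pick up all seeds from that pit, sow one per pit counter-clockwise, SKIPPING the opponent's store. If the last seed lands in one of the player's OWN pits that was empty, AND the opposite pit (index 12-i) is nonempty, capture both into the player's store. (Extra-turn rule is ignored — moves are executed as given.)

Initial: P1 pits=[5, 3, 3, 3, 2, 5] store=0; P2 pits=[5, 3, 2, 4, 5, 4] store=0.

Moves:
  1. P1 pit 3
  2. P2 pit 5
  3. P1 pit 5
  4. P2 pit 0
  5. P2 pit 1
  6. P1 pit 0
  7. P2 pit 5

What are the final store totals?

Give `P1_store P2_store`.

Move 1: P1 pit3 -> P1=[5,3,3,0,3,6](1) P2=[5,3,2,4,5,4](0)
Move 2: P2 pit5 -> P1=[6,4,4,0,3,6](1) P2=[5,3,2,4,5,0](1)
Move 3: P1 pit5 -> P1=[6,4,4,0,3,0](2) P2=[6,4,3,5,6,0](1)
Move 4: P2 pit0 -> P1=[6,4,4,0,3,0](2) P2=[0,5,4,6,7,1](2)
Move 5: P2 pit1 -> P1=[6,4,4,0,3,0](2) P2=[0,0,5,7,8,2](3)
Move 6: P1 pit0 -> P1=[0,5,5,1,4,1](3) P2=[0,0,5,7,8,2](3)
Move 7: P2 pit5 -> P1=[1,5,5,1,4,1](3) P2=[0,0,5,7,8,0](4)

Answer: 3 4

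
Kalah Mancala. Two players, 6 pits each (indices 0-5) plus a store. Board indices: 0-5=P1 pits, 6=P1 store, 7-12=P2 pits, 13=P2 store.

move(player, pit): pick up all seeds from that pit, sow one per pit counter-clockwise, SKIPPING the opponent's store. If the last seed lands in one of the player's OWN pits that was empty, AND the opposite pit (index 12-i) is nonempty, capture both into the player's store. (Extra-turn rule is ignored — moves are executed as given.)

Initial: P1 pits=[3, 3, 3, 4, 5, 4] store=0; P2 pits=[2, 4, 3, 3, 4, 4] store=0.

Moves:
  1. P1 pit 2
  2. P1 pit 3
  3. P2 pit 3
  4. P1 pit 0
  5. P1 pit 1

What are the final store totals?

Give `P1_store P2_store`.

Answer: 5 1

Derivation:
Move 1: P1 pit2 -> P1=[3,3,0,5,6,5](0) P2=[2,4,3,3,4,4](0)
Move 2: P1 pit3 -> P1=[3,3,0,0,7,6](1) P2=[3,5,3,3,4,4](0)
Move 3: P2 pit3 -> P1=[3,3,0,0,7,6](1) P2=[3,5,3,0,5,5](1)
Move 4: P1 pit0 -> P1=[0,4,1,0,7,6](5) P2=[3,5,0,0,5,5](1)
Move 5: P1 pit1 -> P1=[0,0,2,1,8,7](5) P2=[3,5,0,0,5,5](1)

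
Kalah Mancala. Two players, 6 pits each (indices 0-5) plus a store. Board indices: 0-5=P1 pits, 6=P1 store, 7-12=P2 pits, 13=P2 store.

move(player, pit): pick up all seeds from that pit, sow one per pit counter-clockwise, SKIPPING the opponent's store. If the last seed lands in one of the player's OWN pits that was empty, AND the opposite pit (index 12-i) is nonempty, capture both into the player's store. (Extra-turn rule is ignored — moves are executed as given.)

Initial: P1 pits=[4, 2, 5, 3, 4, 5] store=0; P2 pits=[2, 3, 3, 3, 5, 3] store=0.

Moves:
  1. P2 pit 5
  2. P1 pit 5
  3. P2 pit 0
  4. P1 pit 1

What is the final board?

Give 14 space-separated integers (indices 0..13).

Answer: 5 0 6 4 5 0 1 0 5 5 5 5 0 1

Derivation:
Move 1: P2 pit5 -> P1=[5,3,5,3,4,5](0) P2=[2,3,3,3,5,0](1)
Move 2: P1 pit5 -> P1=[5,3,5,3,4,0](1) P2=[3,4,4,4,5,0](1)
Move 3: P2 pit0 -> P1=[5,3,5,3,4,0](1) P2=[0,5,5,5,5,0](1)
Move 4: P1 pit1 -> P1=[5,0,6,4,5,0](1) P2=[0,5,5,5,5,0](1)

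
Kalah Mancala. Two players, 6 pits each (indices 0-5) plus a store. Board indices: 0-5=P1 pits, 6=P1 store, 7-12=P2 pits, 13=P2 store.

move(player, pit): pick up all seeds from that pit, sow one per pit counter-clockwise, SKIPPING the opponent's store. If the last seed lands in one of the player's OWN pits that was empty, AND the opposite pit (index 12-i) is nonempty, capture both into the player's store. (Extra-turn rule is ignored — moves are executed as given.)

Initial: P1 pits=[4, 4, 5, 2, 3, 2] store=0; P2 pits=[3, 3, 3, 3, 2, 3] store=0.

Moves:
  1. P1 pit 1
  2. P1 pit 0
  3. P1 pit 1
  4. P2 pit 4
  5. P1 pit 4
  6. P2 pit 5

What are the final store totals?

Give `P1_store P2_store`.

Answer: 1 2

Derivation:
Move 1: P1 pit1 -> P1=[4,0,6,3,4,3](0) P2=[3,3,3,3,2,3](0)
Move 2: P1 pit0 -> P1=[0,1,7,4,5,3](0) P2=[3,3,3,3,2,3](0)
Move 3: P1 pit1 -> P1=[0,0,8,4,5,3](0) P2=[3,3,3,3,2,3](0)
Move 4: P2 pit4 -> P1=[0,0,8,4,5,3](0) P2=[3,3,3,3,0,4](1)
Move 5: P1 pit4 -> P1=[0,0,8,4,0,4](1) P2=[4,4,4,3,0,4](1)
Move 6: P2 pit5 -> P1=[1,1,9,4,0,4](1) P2=[4,4,4,3,0,0](2)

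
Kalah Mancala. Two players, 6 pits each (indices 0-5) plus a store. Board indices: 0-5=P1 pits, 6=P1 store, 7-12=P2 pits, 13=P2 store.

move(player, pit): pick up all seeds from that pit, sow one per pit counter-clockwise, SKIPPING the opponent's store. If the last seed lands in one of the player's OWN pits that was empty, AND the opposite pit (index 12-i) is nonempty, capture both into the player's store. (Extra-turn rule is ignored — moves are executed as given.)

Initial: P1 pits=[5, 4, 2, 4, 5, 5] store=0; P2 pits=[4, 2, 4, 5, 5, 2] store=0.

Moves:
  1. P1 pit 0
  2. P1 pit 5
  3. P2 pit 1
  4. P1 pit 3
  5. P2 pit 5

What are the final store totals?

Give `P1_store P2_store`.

Answer: 2 1

Derivation:
Move 1: P1 pit0 -> P1=[0,5,3,5,6,6](0) P2=[4,2,4,5,5,2](0)
Move 2: P1 pit5 -> P1=[0,5,3,5,6,0](1) P2=[5,3,5,6,6,2](0)
Move 3: P2 pit1 -> P1=[0,5,3,5,6,0](1) P2=[5,0,6,7,7,2](0)
Move 4: P1 pit3 -> P1=[0,5,3,0,7,1](2) P2=[6,1,6,7,7,2](0)
Move 5: P2 pit5 -> P1=[1,5,3,0,7,1](2) P2=[6,1,6,7,7,0](1)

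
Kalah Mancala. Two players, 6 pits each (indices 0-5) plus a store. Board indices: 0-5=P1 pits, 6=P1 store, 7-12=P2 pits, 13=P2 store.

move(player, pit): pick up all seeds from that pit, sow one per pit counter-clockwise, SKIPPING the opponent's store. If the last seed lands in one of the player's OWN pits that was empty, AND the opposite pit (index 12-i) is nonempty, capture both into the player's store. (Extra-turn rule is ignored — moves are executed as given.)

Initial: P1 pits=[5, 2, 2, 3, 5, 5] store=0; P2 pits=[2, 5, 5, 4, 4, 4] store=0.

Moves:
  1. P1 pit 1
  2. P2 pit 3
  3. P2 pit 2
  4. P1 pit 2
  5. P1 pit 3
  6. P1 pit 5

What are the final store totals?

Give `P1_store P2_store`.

Move 1: P1 pit1 -> P1=[5,0,3,4,5,5](0) P2=[2,5,5,4,4,4](0)
Move 2: P2 pit3 -> P1=[6,0,3,4,5,5](0) P2=[2,5,5,0,5,5](1)
Move 3: P2 pit2 -> P1=[7,0,3,4,5,5](0) P2=[2,5,0,1,6,6](2)
Move 4: P1 pit2 -> P1=[7,0,0,5,6,6](0) P2=[2,5,0,1,6,6](2)
Move 5: P1 pit3 -> P1=[7,0,0,0,7,7](1) P2=[3,6,0,1,6,6](2)
Move 6: P1 pit5 -> P1=[7,0,0,0,7,0](2) P2=[4,7,1,2,7,7](2)

Answer: 2 2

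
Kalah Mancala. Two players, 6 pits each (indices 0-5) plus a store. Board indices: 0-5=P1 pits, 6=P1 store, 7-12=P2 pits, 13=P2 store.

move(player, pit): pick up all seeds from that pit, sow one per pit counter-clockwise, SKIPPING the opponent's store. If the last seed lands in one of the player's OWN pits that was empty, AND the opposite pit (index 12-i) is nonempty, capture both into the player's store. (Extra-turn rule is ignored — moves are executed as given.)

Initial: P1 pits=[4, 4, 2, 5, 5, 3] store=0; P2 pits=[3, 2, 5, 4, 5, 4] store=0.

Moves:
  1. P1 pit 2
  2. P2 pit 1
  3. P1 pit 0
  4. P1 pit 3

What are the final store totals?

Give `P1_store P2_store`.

Answer: 1 0

Derivation:
Move 1: P1 pit2 -> P1=[4,4,0,6,6,3](0) P2=[3,2,5,4,5,4](0)
Move 2: P2 pit1 -> P1=[4,4,0,6,6,3](0) P2=[3,0,6,5,5,4](0)
Move 3: P1 pit0 -> P1=[0,5,1,7,7,3](0) P2=[3,0,6,5,5,4](0)
Move 4: P1 pit3 -> P1=[0,5,1,0,8,4](1) P2=[4,1,7,6,5,4](0)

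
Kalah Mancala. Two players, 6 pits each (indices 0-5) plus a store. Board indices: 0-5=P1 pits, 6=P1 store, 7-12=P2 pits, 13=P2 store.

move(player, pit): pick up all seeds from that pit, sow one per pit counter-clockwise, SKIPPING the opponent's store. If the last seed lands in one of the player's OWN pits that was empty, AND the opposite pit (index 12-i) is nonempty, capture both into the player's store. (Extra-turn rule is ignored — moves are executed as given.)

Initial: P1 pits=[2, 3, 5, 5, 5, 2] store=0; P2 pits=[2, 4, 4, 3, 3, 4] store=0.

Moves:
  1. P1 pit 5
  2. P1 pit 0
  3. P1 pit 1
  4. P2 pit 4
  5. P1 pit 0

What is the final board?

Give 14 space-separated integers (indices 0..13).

Move 1: P1 pit5 -> P1=[2,3,5,5,5,0](1) P2=[3,4,4,3,3,4](0)
Move 2: P1 pit0 -> P1=[0,4,6,5,5,0](1) P2=[3,4,4,3,3,4](0)
Move 3: P1 pit1 -> P1=[0,0,7,6,6,0](5) P2=[0,4,4,3,3,4](0)
Move 4: P2 pit4 -> P1=[1,0,7,6,6,0](5) P2=[0,4,4,3,0,5](1)
Move 5: P1 pit0 -> P1=[0,1,7,6,6,0](5) P2=[0,4,4,3,0,5](1)

Answer: 0 1 7 6 6 0 5 0 4 4 3 0 5 1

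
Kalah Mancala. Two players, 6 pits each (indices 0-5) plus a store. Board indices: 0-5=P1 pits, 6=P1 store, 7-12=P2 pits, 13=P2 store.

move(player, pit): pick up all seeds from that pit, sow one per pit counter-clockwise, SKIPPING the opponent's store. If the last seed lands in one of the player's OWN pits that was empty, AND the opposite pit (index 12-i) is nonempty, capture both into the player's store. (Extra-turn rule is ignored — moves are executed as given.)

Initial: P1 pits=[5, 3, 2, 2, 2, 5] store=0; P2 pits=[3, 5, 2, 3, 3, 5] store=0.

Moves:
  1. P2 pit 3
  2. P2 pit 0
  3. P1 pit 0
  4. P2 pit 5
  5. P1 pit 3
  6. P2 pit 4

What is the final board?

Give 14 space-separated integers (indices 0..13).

Answer: 2 6 2 0 5 7 1 1 6 3 0 0 1 6

Derivation:
Move 1: P2 pit3 -> P1=[5,3,2,2,2,5](0) P2=[3,5,2,0,4,6](1)
Move 2: P2 pit0 -> P1=[5,3,0,2,2,5](0) P2=[0,6,3,0,4,6](4)
Move 3: P1 pit0 -> P1=[0,4,1,3,3,6](0) P2=[0,6,3,0,4,6](4)
Move 4: P2 pit5 -> P1=[1,5,2,4,4,6](0) P2=[0,6,3,0,4,0](5)
Move 5: P1 pit3 -> P1=[1,5,2,0,5,7](1) P2=[1,6,3,0,4,0](5)
Move 6: P2 pit4 -> P1=[2,6,2,0,5,7](1) P2=[1,6,3,0,0,1](6)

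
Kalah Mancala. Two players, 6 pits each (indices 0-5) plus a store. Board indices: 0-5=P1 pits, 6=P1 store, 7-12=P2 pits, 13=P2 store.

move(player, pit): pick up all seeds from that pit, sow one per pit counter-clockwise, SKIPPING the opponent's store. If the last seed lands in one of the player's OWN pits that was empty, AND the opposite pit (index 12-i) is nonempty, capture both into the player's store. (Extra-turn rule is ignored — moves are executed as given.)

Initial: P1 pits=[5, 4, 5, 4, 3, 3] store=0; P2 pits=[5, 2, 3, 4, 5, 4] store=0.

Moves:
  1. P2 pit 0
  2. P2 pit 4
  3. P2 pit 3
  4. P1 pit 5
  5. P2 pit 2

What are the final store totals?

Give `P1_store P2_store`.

Move 1: P2 pit0 -> P1=[5,4,5,4,3,3](0) P2=[0,3,4,5,6,5](0)
Move 2: P2 pit4 -> P1=[6,5,6,5,3,3](0) P2=[0,3,4,5,0,6](1)
Move 3: P2 pit3 -> P1=[7,6,6,5,3,3](0) P2=[0,3,4,0,1,7](2)
Move 4: P1 pit5 -> P1=[7,6,6,5,3,0](1) P2=[1,4,4,0,1,7](2)
Move 5: P2 pit2 -> P1=[7,6,6,5,3,0](1) P2=[1,4,0,1,2,8](3)

Answer: 1 3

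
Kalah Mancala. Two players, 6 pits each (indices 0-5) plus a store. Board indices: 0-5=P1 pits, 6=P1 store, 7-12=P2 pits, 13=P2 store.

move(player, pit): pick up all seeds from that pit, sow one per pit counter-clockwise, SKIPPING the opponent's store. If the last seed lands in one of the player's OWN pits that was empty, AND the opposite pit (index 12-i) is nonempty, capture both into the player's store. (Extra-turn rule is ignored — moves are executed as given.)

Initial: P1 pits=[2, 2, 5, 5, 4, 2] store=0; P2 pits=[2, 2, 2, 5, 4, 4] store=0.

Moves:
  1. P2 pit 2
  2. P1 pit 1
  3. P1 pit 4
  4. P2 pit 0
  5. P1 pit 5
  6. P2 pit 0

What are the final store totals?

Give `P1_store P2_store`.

Answer: 2 0

Derivation:
Move 1: P2 pit2 -> P1=[2,2,5,5,4,2](0) P2=[2,2,0,6,5,4](0)
Move 2: P1 pit1 -> P1=[2,0,6,6,4,2](0) P2=[2,2,0,6,5,4](0)
Move 3: P1 pit4 -> P1=[2,0,6,6,0,3](1) P2=[3,3,0,6,5,4](0)
Move 4: P2 pit0 -> P1=[2,0,6,6,0,3](1) P2=[0,4,1,7,5,4](0)
Move 5: P1 pit5 -> P1=[2,0,6,6,0,0](2) P2=[1,5,1,7,5,4](0)
Move 6: P2 pit0 -> P1=[2,0,6,6,0,0](2) P2=[0,6,1,7,5,4](0)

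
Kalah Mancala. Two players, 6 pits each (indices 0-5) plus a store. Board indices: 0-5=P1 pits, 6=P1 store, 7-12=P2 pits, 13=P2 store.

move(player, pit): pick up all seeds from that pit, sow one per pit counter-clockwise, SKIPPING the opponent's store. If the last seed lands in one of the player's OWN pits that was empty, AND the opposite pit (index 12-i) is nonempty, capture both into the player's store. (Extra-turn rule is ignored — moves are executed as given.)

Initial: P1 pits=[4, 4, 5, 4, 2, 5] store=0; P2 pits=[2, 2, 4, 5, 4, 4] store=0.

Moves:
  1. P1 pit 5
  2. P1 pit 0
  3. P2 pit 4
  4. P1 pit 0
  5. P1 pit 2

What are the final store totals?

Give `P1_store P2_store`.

Answer: 2 1

Derivation:
Move 1: P1 pit5 -> P1=[4,4,5,4,2,0](1) P2=[3,3,5,6,4,4](0)
Move 2: P1 pit0 -> P1=[0,5,6,5,3,0](1) P2=[3,3,5,6,4,4](0)
Move 3: P2 pit4 -> P1=[1,6,6,5,3,0](1) P2=[3,3,5,6,0,5](1)
Move 4: P1 pit0 -> P1=[0,7,6,5,3,0](1) P2=[3,3,5,6,0,5](1)
Move 5: P1 pit2 -> P1=[0,7,0,6,4,1](2) P2=[4,4,5,6,0,5](1)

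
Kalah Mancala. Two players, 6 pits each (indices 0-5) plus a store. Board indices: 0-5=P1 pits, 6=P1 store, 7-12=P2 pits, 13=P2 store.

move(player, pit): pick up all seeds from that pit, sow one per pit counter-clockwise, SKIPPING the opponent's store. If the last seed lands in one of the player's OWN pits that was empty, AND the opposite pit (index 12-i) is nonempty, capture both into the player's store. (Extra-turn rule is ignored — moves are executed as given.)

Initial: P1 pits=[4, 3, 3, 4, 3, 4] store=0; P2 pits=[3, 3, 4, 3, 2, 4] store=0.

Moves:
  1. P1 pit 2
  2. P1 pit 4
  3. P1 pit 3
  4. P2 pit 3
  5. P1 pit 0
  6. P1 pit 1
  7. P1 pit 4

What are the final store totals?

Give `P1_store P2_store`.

Move 1: P1 pit2 -> P1=[4,3,0,5,4,5](0) P2=[3,3,4,3,2,4](0)
Move 2: P1 pit4 -> P1=[4,3,0,5,0,6](1) P2=[4,4,4,3,2,4](0)
Move 3: P1 pit3 -> P1=[4,3,0,0,1,7](2) P2=[5,5,4,3,2,4](0)
Move 4: P2 pit3 -> P1=[4,3,0,0,1,7](2) P2=[5,5,4,0,3,5](1)
Move 5: P1 pit0 -> P1=[0,4,1,1,2,7](2) P2=[5,5,4,0,3,5](1)
Move 6: P1 pit1 -> P1=[0,0,2,2,3,8](2) P2=[5,5,4,0,3,5](1)
Move 7: P1 pit4 -> P1=[0,0,2,2,0,9](3) P2=[6,5,4,0,3,5](1)

Answer: 3 1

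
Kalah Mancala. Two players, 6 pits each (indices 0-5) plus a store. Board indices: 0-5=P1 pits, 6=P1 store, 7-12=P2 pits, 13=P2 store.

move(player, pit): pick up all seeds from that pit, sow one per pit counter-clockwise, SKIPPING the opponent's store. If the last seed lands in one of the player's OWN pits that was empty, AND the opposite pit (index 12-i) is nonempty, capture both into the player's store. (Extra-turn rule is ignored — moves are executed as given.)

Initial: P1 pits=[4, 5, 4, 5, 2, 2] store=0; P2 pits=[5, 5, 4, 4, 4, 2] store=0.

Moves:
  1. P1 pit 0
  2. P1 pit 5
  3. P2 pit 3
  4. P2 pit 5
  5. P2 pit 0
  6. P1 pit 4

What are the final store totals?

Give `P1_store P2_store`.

Answer: 2 3

Derivation:
Move 1: P1 pit0 -> P1=[0,6,5,6,3,2](0) P2=[5,5,4,4,4,2](0)
Move 2: P1 pit5 -> P1=[0,6,5,6,3,0](1) P2=[6,5,4,4,4,2](0)
Move 3: P2 pit3 -> P1=[1,6,5,6,3,0](1) P2=[6,5,4,0,5,3](1)
Move 4: P2 pit5 -> P1=[2,7,5,6,3,0](1) P2=[6,5,4,0,5,0](2)
Move 5: P2 pit0 -> P1=[2,7,5,6,3,0](1) P2=[0,6,5,1,6,1](3)
Move 6: P1 pit4 -> P1=[2,7,5,6,0,1](2) P2=[1,6,5,1,6,1](3)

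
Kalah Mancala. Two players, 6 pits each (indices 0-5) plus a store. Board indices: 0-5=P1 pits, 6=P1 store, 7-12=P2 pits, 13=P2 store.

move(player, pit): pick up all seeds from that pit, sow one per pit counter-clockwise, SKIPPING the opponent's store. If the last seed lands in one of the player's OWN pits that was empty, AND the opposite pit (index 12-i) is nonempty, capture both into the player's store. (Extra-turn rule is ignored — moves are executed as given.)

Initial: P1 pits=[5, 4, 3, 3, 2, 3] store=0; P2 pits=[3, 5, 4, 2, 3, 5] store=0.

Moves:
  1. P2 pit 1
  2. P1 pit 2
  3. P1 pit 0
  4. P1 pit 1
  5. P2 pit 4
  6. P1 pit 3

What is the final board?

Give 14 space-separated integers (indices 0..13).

Answer: 1 1 2 0 6 7 2 4 1 6 3 0 7 2

Derivation:
Move 1: P2 pit1 -> P1=[5,4,3,3,2,3](0) P2=[3,0,5,3,4,6](1)
Move 2: P1 pit2 -> P1=[5,4,0,4,3,4](0) P2=[3,0,5,3,4,6](1)
Move 3: P1 pit0 -> P1=[0,5,1,5,4,5](0) P2=[3,0,5,3,4,6](1)
Move 4: P1 pit1 -> P1=[0,0,2,6,5,6](1) P2=[3,0,5,3,4,6](1)
Move 5: P2 pit4 -> P1=[1,1,2,6,5,6](1) P2=[3,0,5,3,0,7](2)
Move 6: P1 pit3 -> P1=[1,1,2,0,6,7](2) P2=[4,1,6,3,0,7](2)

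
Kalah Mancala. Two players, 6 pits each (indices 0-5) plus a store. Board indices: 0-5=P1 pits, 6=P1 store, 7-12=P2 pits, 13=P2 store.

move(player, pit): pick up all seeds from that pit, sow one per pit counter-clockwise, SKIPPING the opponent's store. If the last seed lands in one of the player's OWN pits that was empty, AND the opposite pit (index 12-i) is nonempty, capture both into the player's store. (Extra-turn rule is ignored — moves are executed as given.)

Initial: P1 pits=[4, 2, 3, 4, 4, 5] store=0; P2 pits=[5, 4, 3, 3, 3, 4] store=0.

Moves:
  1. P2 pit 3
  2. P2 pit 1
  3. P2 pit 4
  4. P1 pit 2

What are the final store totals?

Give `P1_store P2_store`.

Answer: 1 2

Derivation:
Move 1: P2 pit3 -> P1=[4,2,3,4,4,5](0) P2=[5,4,3,0,4,5](1)
Move 2: P2 pit1 -> P1=[4,2,3,4,4,5](0) P2=[5,0,4,1,5,6](1)
Move 3: P2 pit4 -> P1=[5,3,4,4,4,5](0) P2=[5,0,4,1,0,7](2)
Move 4: P1 pit2 -> P1=[5,3,0,5,5,6](1) P2=[5,0,4,1,0,7](2)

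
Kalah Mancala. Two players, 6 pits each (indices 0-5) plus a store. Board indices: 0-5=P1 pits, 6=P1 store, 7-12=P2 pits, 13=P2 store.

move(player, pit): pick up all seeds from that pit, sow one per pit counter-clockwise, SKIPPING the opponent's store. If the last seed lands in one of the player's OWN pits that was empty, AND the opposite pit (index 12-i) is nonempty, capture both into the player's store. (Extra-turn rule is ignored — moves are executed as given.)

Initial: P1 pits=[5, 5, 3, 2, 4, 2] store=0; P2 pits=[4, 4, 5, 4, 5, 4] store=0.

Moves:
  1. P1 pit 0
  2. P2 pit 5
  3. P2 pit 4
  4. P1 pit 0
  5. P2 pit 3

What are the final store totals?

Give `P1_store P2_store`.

Move 1: P1 pit0 -> P1=[0,6,4,3,5,3](0) P2=[4,4,5,4,5,4](0)
Move 2: P2 pit5 -> P1=[1,7,5,3,5,3](0) P2=[4,4,5,4,5,0](1)
Move 3: P2 pit4 -> P1=[2,8,6,3,5,3](0) P2=[4,4,5,4,0,1](2)
Move 4: P1 pit0 -> P1=[0,9,7,3,5,3](0) P2=[4,4,5,4,0,1](2)
Move 5: P2 pit3 -> P1=[1,9,7,3,5,3](0) P2=[4,4,5,0,1,2](3)

Answer: 0 3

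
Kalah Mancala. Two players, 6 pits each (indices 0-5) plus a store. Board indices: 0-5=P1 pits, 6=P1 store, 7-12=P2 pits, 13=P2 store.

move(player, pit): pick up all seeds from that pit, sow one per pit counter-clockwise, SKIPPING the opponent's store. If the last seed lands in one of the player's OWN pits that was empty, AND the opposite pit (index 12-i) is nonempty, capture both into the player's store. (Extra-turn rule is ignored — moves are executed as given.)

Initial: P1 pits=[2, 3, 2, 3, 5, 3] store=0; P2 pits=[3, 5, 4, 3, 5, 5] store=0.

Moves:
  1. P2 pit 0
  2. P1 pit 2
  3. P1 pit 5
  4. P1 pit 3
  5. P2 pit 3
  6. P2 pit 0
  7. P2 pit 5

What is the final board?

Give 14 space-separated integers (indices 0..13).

Move 1: P2 pit0 -> P1=[2,3,2,3,5,3](0) P2=[0,6,5,4,5,5](0)
Move 2: P1 pit2 -> P1=[2,3,0,4,6,3](0) P2=[0,6,5,4,5,5](0)
Move 3: P1 pit5 -> P1=[2,3,0,4,6,0](1) P2=[1,7,5,4,5,5](0)
Move 4: P1 pit3 -> P1=[2,3,0,0,7,1](2) P2=[2,7,5,4,5,5](0)
Move 5: P2 pit3 -> P1=[3,3,0,0,7,1](2) P2=[2,7,5,0,6,6](1)
Move 6: P2 pit0 -> P1=[3,3,0,0,7,1](2) P2=[0,8,6,0,6,6](1)
Move 7: P2 pit5 -> P1=[4,4,1,1,8,1](2) P2=[0,8,6,0,6,0](2)

Answer: 4 4 1 1 8 1 2 0 8 6 0 6 0 2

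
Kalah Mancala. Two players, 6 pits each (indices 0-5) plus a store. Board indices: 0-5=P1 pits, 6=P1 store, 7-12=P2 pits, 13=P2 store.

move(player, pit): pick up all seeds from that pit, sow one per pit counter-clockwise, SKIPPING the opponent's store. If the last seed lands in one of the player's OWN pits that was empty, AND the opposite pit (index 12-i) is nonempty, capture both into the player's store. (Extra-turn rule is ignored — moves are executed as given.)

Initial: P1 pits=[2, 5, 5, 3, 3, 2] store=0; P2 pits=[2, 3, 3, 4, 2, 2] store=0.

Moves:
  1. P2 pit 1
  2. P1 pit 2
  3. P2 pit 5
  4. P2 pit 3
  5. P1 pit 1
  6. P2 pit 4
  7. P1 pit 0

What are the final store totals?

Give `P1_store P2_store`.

Answer: 2 3

Derivation:
Move 1: P2 pit1 -> P1=[2,5,5,3,3,2](0) P2=[2,0,4,5,3,2](0)
Move 2: P1 pit2 -> P1=[2,5,0,4,4,3](1) P2=[3,0,4,5,3,2](0)
Move 3: P2 pit5 -> P1=[3,5,0,4,4,3](1) P2=[3,0,4,5,3,0](1)
Move 4: P2 pit3 -> P1=[4,6,0,4,4,3](1) P2=[3,0,4,0,4,1](2)
Move 5: P1 pit1 -> P1=[4,0,1,5,5,4](2) P2=[4,0,4,0,4,1](2)
Move 6: P2 pit4 -> P1=[5,1,1,5,5,4](2) P2=[4,0,4,0,0,2](3)
Move 7: P1 pit0 -> P1=[0,2,2,6,6,5](2) P2=[4,0,4,0,0,2](3)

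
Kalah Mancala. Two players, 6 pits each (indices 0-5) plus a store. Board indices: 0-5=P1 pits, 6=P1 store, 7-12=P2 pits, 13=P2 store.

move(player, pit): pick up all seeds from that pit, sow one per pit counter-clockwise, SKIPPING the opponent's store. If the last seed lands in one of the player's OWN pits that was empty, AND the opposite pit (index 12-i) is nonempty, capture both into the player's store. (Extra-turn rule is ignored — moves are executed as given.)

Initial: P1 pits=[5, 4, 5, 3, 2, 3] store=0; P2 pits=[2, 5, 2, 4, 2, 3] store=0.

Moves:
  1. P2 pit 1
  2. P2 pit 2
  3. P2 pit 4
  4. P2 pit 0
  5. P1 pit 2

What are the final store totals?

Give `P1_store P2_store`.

Answer: 1 6

Derivation:
Move 1: P2 pit1 -> P1=[5,4,5,3,2,3](0) P2=[2,0,3,5,3,4](1)
Move 2: P2 pit2 -> P1=[5,4,5,3,2,3](0) P2=[2,0,0,6,4,5](1)
Move 3: P2 pit4 -> P1=[6,5,5,3,2,3](0) P2=[2,0,0,6,0,6](2)
Move 4: P2 pit0 -> P1=[6,5,5,0,2,3](0) P2=[0,1,0,6,0,6](6)
Move 5: P1 pit2 -> P1=[6,5,0,1,3,4](1) P2=[1,1,0,6,0,6](6)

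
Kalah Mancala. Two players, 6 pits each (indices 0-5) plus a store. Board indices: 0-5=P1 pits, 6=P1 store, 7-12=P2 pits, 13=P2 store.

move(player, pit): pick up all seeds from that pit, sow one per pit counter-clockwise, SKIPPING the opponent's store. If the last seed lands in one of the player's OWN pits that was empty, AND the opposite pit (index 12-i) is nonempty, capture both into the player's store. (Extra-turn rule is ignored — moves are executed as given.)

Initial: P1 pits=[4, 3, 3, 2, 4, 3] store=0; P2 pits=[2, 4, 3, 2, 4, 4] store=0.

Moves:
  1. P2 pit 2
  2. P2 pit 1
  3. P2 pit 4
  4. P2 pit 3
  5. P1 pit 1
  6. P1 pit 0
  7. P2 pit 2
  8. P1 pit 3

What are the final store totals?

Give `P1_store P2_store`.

Answer: 2 9

Derivation:
Move 1: P2 pit2 -> P1=[4,3,3,2,4,3](0) P2=[2,4,0,3,5,5](0)
Move 2: P2 pit1 -> P1=[4,3,3,2,4,3](0) P2=[2,0,1,4,6,6](0)
Move 3: P2 pit4 -> P1=[5,4,4,3,4,3](0) P2=[2,0,1,4,0,7](1)
Move 4: P2 pit3 -> P1=[6,4,4,3,4,3](0) P2=[2,0,1,0,1,8](2)
Move 5: P1 pit1 -> P1=[6,0,5,4,5,4](0) P2=[2,0,1,0,1,8](2)
Move 6: P1 pit0 -> P1=[0,1,6,5,6,5](1) P2=[2,0,1,0,1,8](2)
Move 7: P2 pit2 -> P1=[0,1,0,5,6,5](1) P2=[2,0,0,0,1,8](9)
Move 8: P1 pit3 -> P1=[0,1,0,0,7,6](2) P2=[3,1,0,0,1,8](9)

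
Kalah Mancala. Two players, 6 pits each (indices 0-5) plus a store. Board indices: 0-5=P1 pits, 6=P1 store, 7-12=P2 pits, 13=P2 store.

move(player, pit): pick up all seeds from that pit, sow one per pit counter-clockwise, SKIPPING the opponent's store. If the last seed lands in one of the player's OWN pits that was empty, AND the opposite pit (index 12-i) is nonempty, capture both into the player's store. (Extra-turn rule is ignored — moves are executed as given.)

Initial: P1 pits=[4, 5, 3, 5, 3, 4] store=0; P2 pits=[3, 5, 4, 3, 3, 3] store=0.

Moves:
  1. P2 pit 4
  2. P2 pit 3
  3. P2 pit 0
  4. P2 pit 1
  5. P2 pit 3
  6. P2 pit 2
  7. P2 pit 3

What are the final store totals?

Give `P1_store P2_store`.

Move 1: P2 pit4 -> P1=[5,5,3,5,3,4](0) P2=[3,5,4,3,0,4](1)
Move 2: P2 pit3 -> P1=[5,5,3,5,3,4](0) P2=[3,5,4,0,1,5](2)
Move 3: P2 pit0 -> P1=[5,5,0,5,3,4](0) P2=[0,6,5,0,1,5](6)
Move 4: P2 pit1 -> P1=[6,5,0,5,3,4](0) P2=[0,0,6,1,2,6](7)
Move 5: P2 pit3 -> P1=[6,5,0,5,3,4](0) P2=[0,0,6,0,3,6](7)
Move 6: P2 pit2 -> P1=[7,6,0,5,3,4](0) P2=[0,0,0,1,4,7](8)
Move 7: P2 pit3 -> P1=[7,6,0,5,3,4](0) P2=[0,0,0,0,5,7](8)

Answer: 0 8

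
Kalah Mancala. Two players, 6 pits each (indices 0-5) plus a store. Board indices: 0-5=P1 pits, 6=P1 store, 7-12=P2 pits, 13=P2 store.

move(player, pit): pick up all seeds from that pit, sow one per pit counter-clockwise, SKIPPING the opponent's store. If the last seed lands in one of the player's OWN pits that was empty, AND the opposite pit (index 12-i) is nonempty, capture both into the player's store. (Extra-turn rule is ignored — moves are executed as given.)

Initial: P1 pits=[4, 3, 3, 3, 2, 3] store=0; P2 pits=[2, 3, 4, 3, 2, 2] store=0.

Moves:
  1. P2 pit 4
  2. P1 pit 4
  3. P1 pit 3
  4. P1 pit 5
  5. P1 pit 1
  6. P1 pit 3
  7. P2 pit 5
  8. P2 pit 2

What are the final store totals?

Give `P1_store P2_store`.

Answer: 3 3

Derivation:
Move 1: P2 pit4 -> P1=[4,3,3,3,2,3](0) P2=[2,3,4,3,0,3](1)
Move 2: P1 pit4 -> P1=[4,3,3,3,0,4](1) P2=[2,3,4,3,0,3](1)
Move 3: P1 pit3 -> P1=[4,3,3,0,1,5](2) P2=[2,3,4,3,0,3](1)
Move 4: P1 pit5 -> P1=[4,3,3,0,1,0](3) P2=[3,4,5,4,0,3](1)
Move 5: P1 pit1 -> P1=[4,0,4,1,2,0](3) P2=[3,4,5,4,0,3](1)
Move 6: P1 pit3 -> P1=[4,0,4,0,3,0](3) P2=[3,4,5,4,0,3](1)
Move 7: P2 pit5 -> P1=[5,1,4,0,3,0](3) P2=[3,4,5,4,0,0](2)
Move 8: P2 pit2 -> P1=[6,1,4,0,3,0](3) P2=[3,4,0,5,1,1](3)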